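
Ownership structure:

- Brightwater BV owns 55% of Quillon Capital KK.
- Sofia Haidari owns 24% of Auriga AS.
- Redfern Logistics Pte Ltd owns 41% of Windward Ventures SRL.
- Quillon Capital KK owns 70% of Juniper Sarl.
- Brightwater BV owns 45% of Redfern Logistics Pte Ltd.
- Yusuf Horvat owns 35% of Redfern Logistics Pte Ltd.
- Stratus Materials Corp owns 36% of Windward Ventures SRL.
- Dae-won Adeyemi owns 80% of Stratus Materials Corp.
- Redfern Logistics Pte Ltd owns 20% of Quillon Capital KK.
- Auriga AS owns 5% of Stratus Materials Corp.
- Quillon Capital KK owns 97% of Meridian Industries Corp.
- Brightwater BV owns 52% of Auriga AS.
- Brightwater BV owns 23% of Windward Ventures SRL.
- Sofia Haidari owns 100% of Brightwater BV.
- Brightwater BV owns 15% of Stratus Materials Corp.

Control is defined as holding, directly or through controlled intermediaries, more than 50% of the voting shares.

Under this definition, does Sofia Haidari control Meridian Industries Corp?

Yes

Sofia holds 100% of Brightwater, so Sofia controls Brightwater.
Brightwater holds 55% of Quillon, so Sofia controls Quillon.
Quillon holds 97% of Meridian, so Sofia controls Meridian.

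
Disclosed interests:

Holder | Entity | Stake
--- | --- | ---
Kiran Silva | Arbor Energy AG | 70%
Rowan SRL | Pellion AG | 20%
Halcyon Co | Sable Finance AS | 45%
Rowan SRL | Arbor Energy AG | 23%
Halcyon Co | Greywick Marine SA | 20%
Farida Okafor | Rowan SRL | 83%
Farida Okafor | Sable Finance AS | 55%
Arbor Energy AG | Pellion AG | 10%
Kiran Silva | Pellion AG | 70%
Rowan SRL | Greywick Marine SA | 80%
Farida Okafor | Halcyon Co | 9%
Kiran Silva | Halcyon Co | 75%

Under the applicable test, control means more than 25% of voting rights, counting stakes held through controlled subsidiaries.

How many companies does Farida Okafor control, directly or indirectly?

3

Farida holds 83% of Rowan, so Farida controls Rowan.
Rowan holds 80% of Greywick, so Farida controls Greywick.
Farida holds 55% of Sable, so Farida controls Sable.
No other company's threshold is met.
Farida controls 3 companies.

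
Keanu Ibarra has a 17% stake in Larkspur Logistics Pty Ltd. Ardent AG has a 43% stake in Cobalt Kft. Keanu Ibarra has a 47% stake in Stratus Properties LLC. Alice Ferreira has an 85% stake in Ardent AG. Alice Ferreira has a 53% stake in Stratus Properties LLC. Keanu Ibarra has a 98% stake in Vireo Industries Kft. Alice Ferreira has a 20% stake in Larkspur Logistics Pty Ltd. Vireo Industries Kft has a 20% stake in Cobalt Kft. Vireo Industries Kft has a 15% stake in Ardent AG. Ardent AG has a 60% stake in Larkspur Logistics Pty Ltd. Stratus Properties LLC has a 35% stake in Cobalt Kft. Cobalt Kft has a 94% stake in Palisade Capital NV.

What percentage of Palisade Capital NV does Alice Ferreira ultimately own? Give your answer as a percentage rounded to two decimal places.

51.79%

Alice reaches Palisade along 2 paths.
Via Stratus → Cobalt: 53% × 35% × 94% = 17.437%.
Via Ardent → Cobalt: 85% × 43% × 94% = 34.357%.
Total: 17.437% + 34.357% = 51.794%.
Rounded: 51.79%.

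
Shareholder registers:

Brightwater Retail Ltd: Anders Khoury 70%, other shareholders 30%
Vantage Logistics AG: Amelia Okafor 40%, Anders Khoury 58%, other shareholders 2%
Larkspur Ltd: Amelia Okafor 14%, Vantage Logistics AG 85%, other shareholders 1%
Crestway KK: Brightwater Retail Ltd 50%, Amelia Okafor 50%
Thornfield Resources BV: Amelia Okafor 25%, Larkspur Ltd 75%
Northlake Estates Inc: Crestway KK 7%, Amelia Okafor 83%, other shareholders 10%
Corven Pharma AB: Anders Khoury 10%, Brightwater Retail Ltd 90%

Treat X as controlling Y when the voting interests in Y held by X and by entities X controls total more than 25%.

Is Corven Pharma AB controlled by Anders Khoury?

Yes

Anders holds 70% of Brightwater, so Anders controls Brightwater.
Anders and Brightwater together hold 10% + 90% = 100% of Corven, so Anders controls Corven.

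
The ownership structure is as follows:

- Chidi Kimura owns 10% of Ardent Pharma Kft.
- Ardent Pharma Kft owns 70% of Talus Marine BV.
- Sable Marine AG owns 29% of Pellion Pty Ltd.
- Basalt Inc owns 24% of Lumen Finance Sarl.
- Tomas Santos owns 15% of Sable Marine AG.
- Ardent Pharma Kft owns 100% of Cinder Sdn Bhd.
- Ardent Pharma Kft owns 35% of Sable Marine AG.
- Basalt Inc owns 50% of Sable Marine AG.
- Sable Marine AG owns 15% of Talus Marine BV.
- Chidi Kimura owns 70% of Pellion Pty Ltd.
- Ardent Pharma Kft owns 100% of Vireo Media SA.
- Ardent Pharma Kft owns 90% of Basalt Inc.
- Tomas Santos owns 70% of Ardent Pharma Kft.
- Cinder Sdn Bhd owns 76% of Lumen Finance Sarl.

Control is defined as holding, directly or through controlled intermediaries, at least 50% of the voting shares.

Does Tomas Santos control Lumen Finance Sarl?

Yes

Tomas holds 70% of Ardent, so Tomas controls Ardent.
Ardent holds 90% of Basalt, so Tomas controls Basalt.
Ardent holds 100% of Cinder, so Tomas controls Cinder.
Cinder and Basalt together hold 76% + 24% = 100% of Lumen, so Tomas controls Lumen.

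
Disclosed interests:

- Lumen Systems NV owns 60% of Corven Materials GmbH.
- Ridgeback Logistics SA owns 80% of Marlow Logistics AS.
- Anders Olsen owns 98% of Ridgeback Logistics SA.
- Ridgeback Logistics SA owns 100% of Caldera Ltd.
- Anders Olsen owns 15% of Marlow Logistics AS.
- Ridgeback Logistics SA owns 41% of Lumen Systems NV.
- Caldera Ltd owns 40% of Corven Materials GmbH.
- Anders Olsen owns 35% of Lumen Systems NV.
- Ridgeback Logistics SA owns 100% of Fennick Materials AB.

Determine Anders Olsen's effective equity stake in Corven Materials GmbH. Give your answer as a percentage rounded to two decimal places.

84.31%

Anders reaches Corven along 3 paths.
Via Lumen: 35% × 60% = 21%.
Via Ridgeback → Lumen: 98% × 41% × 60% = 24.108%.
Via Ridgeback → Caldera: 98% × 100% × 40% = 39.2%.
Total: 21% + 24.108% + 39.2% = 84.308%.
Rounded: 84.31%.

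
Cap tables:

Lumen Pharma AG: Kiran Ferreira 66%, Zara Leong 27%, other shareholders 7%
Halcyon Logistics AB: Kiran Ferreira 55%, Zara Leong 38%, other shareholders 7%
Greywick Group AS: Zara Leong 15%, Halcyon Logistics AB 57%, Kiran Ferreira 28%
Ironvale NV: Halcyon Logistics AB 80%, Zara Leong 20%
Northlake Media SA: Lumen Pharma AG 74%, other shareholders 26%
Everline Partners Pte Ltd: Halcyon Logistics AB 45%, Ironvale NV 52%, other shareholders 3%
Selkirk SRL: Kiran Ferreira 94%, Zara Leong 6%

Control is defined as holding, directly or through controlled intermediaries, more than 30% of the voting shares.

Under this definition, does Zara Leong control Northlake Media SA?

Zara holds 38% of Halcyon, so Zara controls Halcyon.
Zara and Halcyon together hold 15% + 57% = 72% of Greywick, so Zara controls Greywick.
Halcyon and Zara together hold 80% + 20% = 100% of Ironvale, so Zara controls Ironvale.
Halcyon and Ironvale together hold 45% + 52% = 97% of Everline, so Zara controls Everline.
Neither Zara nor any entity Zara controls holds any voting interest in Northlake.
So Zara does not control Northlake.

No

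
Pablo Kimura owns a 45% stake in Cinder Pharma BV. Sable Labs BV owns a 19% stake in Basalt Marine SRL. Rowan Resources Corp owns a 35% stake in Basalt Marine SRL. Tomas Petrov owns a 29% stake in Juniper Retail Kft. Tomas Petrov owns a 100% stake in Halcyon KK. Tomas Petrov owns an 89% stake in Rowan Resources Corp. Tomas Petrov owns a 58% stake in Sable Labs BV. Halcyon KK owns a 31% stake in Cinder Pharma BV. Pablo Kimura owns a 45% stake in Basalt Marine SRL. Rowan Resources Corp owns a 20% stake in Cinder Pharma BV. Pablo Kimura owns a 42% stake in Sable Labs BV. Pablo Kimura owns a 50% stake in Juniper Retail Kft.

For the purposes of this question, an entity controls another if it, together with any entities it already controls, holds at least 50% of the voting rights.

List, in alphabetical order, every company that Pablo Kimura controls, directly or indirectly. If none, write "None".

Juniper Retail Kft

Pablo holds 50% of Juniper, so Pablo controls Juniper.
No other company's threshold is met.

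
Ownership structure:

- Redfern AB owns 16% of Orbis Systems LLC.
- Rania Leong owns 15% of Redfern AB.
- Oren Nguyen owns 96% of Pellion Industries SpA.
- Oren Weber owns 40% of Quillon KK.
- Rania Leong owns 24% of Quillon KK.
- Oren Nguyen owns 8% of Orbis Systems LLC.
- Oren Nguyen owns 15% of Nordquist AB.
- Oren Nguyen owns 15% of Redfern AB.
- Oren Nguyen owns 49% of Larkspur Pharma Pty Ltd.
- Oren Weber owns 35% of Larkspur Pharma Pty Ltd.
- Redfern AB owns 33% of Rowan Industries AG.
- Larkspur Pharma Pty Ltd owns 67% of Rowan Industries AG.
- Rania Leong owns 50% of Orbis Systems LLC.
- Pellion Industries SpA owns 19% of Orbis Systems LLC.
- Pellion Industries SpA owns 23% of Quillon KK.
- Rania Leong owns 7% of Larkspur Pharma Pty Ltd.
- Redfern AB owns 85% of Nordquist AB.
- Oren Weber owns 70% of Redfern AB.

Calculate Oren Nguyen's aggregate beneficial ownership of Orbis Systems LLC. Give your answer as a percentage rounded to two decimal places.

28.64%

Oren Nguyen reaches Orbis along 3 paths.
Direct stake: 8% = 8%.
Via Redfern: 15% × 16% = 2.4%.
Via Pellion: 96% × 19% = 18.24%.
Total: 8% + 2.4% + 18.24% = 28.64%.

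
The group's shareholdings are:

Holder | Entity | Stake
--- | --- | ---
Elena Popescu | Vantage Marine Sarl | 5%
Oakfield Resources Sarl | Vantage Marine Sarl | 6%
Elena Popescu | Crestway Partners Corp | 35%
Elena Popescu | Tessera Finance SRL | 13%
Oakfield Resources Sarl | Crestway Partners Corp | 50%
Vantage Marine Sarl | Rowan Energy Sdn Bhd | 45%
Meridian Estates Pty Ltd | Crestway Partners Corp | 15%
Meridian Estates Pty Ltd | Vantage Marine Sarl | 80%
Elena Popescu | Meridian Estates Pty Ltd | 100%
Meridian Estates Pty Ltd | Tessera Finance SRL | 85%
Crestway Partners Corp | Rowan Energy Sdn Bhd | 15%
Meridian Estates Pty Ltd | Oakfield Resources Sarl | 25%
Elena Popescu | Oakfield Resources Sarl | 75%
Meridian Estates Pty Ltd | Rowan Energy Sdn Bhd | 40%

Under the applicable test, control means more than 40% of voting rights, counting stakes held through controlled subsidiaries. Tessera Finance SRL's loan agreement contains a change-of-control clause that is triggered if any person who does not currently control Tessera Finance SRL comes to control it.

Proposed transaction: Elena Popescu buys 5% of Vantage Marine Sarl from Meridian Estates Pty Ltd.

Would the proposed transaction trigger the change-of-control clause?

The purchase adds only to Elena's holdings (Meridian's stake shrinks), so Elena is the only person who could newly come to control Tessera.
Elena holds 100% of Meridian, so Elena controls Meridian.
Elena and Meridian together hold 13% + 85% = 98% of Tessera, so Elena controls Tessera.
So Elena already controls Tessera before the transaction.
After the purchase, Elena's direct stake in Vantage rises to 5% + 5% = 10%, and Meridian's stake falls to 75%.
Elena controlled Tessera already, so this is not a new person acquiring control; every other person's position is unchanged or reduced.
No new person acquires control, so the clause is not triggered.

No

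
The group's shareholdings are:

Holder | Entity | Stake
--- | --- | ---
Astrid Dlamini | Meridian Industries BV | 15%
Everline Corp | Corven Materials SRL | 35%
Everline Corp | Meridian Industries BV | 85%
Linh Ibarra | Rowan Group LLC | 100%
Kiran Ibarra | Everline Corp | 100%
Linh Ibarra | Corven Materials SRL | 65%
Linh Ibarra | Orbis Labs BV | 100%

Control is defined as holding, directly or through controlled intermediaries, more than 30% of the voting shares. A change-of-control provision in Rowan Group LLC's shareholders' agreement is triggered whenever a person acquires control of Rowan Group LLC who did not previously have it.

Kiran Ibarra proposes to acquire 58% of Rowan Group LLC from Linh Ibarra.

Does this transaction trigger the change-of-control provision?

Yes

The purchase adds only to Kiran's holdings (Linh's stake shrinks), so Kiran is the only person who could newly come to control Rowan.
Kiran holds 100% of Everline, so Kiran controls Everline.
Everline holds 85% of Meridian, so Kiran controls Meridian.
Everline holds 35% of Corven, so Kiran controls Corven.
Neither Kiran nor any entity Kiran controls holds any voting interest in Rowan.
So before the transaction, Kiran does not control Rowan.
After the purchase, Kiran holds 58% of Rowan directly, and Linh's stake falls to 42%.
Kiran holds 58% of Rowan, so Kiran controls Rowan.
Kiran did not control Rowan before and does after, so the clause is triggered.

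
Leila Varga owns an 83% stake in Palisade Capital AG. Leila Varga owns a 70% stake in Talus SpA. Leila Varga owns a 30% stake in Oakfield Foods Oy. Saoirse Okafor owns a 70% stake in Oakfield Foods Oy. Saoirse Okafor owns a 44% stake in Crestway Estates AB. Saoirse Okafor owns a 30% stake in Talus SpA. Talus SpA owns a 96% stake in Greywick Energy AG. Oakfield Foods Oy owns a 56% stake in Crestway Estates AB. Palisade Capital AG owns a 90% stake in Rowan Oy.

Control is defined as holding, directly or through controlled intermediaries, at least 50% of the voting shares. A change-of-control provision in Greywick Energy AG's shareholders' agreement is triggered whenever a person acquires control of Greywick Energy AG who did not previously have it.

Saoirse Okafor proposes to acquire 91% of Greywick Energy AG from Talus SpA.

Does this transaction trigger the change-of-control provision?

Yes

The purchase adds only to Saoirse's holdings (Talus's stake shrinks), so Saoirse is the only person who could newly come to control Greywick.
Saoirse holds 70% of Oakfield, so Saoirse controls Oakfield.
Saoirse and Oakfield together hold 44% + 56% = 100% of Crestway, so Saoirse controls Crestway.
Neither Saoirse nor any entity Saoirse controls holds any voting interest in Greywick.
So before the transaction, Saoirse does not control Greywick.
After the purchase, Saoirse holds 91% of Greywick directly, and Talus's stake falls to 5%.
Saoirse holds 91% of Greywick, so Saoirse controls Greywick.
Saoirse did not control Greywick before and does after, so the clause is triggered.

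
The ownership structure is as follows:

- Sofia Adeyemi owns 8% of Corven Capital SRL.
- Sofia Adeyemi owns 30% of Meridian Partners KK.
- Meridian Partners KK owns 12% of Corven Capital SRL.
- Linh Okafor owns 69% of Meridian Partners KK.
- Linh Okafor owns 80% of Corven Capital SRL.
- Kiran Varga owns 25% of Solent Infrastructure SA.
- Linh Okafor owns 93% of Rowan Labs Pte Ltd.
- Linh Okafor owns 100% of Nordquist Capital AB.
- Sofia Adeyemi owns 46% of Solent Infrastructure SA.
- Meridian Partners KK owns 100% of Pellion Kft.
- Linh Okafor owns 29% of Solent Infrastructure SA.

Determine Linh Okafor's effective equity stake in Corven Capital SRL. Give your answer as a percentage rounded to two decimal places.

88.28%

Linh reaches Corven along 2 paths.
Direct stake: 80% = 80%.
Via Meridian: 69% × 12% = 8.28%.
Total: 80% + 8.28% = 88.28%.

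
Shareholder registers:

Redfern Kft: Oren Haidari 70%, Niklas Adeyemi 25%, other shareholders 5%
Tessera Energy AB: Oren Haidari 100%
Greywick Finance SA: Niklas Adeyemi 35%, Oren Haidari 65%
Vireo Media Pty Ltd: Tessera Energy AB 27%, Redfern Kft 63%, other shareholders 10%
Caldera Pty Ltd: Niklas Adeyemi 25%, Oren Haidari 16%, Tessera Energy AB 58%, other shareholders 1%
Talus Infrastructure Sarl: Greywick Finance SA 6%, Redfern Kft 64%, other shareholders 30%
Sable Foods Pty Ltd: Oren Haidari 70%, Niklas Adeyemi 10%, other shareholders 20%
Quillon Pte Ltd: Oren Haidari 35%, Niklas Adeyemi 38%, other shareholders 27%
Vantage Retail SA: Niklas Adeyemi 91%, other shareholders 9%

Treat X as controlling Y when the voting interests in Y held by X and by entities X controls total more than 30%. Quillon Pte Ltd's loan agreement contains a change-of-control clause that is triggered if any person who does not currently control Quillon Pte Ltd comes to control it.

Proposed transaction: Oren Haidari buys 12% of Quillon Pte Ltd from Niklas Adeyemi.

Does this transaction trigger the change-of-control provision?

No

The purchase adds only to Oren's holdings (Niklas's stake shrinks), so Oren is the only person who could newly come to control Quillon.
Oren holds 35% of Quillon, so Oren controls Quillon.
So Oren already controls Quillon before the transaction.
After the purchase, Oren's direct stake in Quillon rises to 35% + 12% = 47%, and Niklas's stake falls to 26%.
Oren controlled Quillon already, so this is not a new person acquiring control; every other person's position is unchanged or reduced.
No new person acquires control, so the clause is not triggered.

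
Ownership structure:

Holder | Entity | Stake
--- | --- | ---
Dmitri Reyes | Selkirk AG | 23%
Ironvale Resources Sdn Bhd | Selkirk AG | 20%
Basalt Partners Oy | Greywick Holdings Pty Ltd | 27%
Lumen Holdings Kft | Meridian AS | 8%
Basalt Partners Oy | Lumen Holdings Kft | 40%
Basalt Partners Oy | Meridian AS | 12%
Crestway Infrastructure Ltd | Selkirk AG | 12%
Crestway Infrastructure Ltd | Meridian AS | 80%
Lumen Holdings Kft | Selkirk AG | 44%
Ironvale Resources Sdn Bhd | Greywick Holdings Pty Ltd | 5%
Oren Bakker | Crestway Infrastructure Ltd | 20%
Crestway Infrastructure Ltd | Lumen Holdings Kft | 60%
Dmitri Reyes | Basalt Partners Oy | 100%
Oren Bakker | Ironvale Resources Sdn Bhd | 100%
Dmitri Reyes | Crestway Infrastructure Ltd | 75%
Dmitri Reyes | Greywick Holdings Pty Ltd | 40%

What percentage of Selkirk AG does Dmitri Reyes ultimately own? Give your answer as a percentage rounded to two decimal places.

69.40%

Dmitri reaches Selkirk along 4 paths.
Direct stake: 23% = 23%.
Via Crestway → Lumen: 75% × 60% × 44% = 19.8%.
Via Basalt → Lumen: 100% × 40% × 44% = 17.6%.
Via Crestway: 75% × 12% = 9%.
Total: 23% + 19.8% + 17.6% + 9% = 69.4%.
Rounded: 69.40%.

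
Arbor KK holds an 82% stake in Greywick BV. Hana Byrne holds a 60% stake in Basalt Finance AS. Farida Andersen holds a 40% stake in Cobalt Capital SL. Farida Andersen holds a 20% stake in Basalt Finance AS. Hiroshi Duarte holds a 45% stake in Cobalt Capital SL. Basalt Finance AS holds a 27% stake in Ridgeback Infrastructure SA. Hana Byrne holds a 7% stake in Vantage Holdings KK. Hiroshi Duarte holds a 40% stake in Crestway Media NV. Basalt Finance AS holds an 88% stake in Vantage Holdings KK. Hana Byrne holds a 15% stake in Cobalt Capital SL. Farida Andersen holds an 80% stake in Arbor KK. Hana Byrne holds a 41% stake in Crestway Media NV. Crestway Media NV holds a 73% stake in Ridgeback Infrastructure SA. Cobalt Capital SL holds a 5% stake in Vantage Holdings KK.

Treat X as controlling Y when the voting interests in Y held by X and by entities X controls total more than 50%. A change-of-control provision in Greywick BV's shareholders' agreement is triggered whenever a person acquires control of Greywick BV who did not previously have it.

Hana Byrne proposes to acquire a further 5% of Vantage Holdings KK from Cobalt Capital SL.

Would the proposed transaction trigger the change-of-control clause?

No

The purchase adds only to Hana's holdings (Cobalt's stake shrinks), so Hana is the only person who could newly come to control Greywick.
Hana holds 60% of Basalt, so Hana controls Basalt.
Hana and Basalt together hold 7% + 88% = 95% of Vantage, so Hana controls Vantage.
Neither Hana nor any entity Hana controls holds any voting interest in Greywick.
So before the transaction, Hana does not control Greywick.
After the purchase, Hana's direct stake in Vantage rises to 7% + 5% = 12%, and Cobalt's stake falls to 0%.
Hana and Basalt together hold 12% + 88% = 100% of Vantage, so Hana controls Vantage.
After the transaction, neither Hana nor any entity Hana controls holds a voting interest in Greywick, so Hana still does not control it.
No new person acquires control, so the clause is not triggered.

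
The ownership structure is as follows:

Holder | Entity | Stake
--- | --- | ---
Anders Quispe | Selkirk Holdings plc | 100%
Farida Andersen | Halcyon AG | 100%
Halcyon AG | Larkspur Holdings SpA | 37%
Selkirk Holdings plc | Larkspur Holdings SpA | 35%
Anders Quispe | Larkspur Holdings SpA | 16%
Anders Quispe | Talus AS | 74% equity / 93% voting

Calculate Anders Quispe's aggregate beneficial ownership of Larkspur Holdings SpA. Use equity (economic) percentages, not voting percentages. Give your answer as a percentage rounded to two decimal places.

51.00%

Anders reaches Larkspur along 2 paths.
Via Selkirk: 100% × 35% = 35%.
Direct stake: 16% = 16%.
Total: 35% + 16% = 51%.
Rounded: 51.00%.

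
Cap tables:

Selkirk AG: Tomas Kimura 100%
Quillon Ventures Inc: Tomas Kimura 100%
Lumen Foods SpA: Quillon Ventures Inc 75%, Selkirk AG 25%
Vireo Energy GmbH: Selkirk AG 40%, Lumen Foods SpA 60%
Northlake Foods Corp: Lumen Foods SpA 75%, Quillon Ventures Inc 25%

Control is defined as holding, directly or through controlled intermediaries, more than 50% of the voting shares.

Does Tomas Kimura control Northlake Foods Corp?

Tomas holds 100% of Selkirk, so Tomas controls Selkirk.
Tomas holds 100% of Quillon, so Tomas controls Quillon.
Quillon and Selkirk together hold 75% + 25% = 100% of Lumen, so Tomas controls Lumen.
Lumen and Quillon together hold 75% + 25% = 100% of Northlake, so Tomas controls Northlake.

Yes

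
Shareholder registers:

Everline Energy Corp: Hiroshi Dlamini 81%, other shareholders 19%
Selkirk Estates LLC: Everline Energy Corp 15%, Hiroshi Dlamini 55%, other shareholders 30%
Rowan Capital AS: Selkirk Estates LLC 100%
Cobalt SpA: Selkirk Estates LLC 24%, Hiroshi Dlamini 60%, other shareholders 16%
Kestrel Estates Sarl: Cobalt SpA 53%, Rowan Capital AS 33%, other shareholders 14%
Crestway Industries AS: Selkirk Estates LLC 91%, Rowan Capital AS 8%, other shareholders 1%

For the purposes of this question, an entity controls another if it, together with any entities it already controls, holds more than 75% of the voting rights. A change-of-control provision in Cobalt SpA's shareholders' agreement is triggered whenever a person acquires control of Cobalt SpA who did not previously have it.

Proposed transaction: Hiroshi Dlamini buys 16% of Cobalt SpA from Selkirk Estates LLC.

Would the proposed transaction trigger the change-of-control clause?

Yes

The purchase adds only to Hiroshi's holdings (Selkirk's stake shrinks), so Hiroshi is the only person who could newly come to control Cobalt.
Hiroshi holds 81% of Everline, so Hiroshi controls Everline.
In Cobalt, Hiroshi's side holds only 60%, not > 75%.
So before the transaction, Hiroshi does not control Cobalt.
After the purchase, Hiroshi's direct stake in Cobalt rises to 60% + 16% = 76%, and Selkirk's stake falls to 8%.
Hiroshi holds 76% of Cobalt, so Hiroshi controls Cobalt.
Hiroshi did not control Cobalt before and does after, so the clause is triggered.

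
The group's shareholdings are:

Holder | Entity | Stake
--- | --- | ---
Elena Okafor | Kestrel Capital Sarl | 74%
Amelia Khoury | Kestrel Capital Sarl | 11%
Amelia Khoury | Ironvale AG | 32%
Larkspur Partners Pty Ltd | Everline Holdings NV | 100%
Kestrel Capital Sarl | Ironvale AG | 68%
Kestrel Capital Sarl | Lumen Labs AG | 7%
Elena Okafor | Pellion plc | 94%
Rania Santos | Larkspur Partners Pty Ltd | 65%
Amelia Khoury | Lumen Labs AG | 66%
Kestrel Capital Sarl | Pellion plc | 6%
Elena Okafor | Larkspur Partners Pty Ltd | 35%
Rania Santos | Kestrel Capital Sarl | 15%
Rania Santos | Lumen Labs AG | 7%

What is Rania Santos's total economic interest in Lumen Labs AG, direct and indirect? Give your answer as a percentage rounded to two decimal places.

Rania reaches Lumen along 2 paths.
Via Kestrel: 15% × 7% = 1.05%.
Direct stake: 7% = 7%.
Total: 1.05% + 7% = 8.05%.

8.05%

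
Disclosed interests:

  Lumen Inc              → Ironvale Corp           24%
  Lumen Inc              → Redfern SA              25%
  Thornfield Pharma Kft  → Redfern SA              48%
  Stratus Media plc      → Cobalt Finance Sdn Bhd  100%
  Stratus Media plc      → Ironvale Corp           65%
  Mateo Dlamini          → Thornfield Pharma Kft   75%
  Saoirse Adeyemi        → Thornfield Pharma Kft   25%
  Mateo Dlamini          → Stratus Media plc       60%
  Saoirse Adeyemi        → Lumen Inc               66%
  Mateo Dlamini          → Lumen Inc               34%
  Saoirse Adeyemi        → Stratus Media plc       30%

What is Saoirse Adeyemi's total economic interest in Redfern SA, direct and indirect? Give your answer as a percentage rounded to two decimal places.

28.50%

Saoirse reaches Redfern along 2 paths.
Via Thornfield: 25% × 48% = 12%.
Via Lumen: 66% × 25% = 16.5%.
Total: 12% + 16.5% = 28.5%.
Rounded: 28.50%.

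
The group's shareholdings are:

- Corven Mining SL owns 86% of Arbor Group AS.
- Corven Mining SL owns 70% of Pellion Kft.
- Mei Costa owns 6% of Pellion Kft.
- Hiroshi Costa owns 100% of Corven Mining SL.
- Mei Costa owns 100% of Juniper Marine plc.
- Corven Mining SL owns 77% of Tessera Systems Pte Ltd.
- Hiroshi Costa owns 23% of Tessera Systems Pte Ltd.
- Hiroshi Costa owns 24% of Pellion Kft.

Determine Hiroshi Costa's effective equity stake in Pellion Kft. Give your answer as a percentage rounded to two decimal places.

94.00%

Hiroshi reaches Pellion along 2 paths.
Via Corven: 100% × 70% = 70%.
Direct stake: 24% = 24%.
Total: 70% + 24% = 94%.
Rounded: 94.00%.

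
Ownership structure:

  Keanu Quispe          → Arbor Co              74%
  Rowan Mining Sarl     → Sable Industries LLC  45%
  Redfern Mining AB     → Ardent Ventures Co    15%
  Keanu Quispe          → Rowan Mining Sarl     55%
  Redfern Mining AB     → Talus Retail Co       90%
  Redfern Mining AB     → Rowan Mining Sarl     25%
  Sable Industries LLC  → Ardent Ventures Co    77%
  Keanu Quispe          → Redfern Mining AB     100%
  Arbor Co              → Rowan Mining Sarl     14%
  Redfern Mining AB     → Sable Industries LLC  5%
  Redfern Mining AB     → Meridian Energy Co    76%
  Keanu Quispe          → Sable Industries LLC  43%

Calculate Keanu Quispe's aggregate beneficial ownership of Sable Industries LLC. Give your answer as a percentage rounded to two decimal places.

Keanu reaches Sable along 5 paths.
Via Rowan: 55% × 45% = 24.75%.
Via Arbor → Rowan: 74% × 14% × 45% = 4.662%.
Via Redfern → Rowan: 100% × 25% × 45% = 11.25%.
Direct stake: 43% = 43%.
Via Redfern: 100% × 5% = 5%.
Total: 24.75% + 4.662% + 11.25% + 43% + 5% = 88.662%.
Rounded: 88.66%.

88.66%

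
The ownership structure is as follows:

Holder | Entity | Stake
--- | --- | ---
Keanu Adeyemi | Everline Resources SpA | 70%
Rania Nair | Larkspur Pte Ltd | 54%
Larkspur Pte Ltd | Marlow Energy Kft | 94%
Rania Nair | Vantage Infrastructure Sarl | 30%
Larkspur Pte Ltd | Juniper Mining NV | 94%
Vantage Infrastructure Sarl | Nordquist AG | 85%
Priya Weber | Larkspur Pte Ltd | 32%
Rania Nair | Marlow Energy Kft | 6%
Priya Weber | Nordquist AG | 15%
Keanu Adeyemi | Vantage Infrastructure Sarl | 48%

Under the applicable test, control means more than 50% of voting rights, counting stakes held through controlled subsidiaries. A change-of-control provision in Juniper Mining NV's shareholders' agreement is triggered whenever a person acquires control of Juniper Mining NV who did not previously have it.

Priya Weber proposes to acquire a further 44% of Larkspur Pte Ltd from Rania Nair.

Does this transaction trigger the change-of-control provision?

The purchase adds only to Priya's holdings (Rania's stake shrinks), so Priya is the only person who could newly come to control Juniper.
Priya's largest direct stake is 32% in Larkspur, which does not meet the threshold, so Priya controls no company.
Neither Priya nor any entity Priya controls holds any voting interest in Juniper.
So before the transaction, Priya does not control Juniper.
After the purchase, Priya's direct stake in Larkspur rises to 32% + 44% = 76%, and Rania's stake falls to 10%.
Priya holds 76% of Larkspur, so Priya controls Larkspur.
Larkspur holds 94% of Juniper, so Priya controls Juniper.
Priya did not control Juniper before and does after, so the clause is triggered.

Yes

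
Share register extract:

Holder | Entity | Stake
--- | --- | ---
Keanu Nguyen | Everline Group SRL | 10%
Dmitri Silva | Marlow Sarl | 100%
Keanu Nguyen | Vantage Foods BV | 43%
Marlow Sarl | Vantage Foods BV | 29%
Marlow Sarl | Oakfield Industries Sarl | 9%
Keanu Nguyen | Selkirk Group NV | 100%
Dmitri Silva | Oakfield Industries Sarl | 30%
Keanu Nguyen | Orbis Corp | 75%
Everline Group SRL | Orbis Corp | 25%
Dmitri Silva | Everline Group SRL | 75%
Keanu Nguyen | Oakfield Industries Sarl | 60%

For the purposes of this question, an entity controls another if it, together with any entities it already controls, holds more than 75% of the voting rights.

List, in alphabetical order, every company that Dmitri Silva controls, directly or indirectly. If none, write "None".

Marlow Sarl

Dmitri holds 100% of Marlow, so Dmitri controls Marlow.
No other company's threshold is met.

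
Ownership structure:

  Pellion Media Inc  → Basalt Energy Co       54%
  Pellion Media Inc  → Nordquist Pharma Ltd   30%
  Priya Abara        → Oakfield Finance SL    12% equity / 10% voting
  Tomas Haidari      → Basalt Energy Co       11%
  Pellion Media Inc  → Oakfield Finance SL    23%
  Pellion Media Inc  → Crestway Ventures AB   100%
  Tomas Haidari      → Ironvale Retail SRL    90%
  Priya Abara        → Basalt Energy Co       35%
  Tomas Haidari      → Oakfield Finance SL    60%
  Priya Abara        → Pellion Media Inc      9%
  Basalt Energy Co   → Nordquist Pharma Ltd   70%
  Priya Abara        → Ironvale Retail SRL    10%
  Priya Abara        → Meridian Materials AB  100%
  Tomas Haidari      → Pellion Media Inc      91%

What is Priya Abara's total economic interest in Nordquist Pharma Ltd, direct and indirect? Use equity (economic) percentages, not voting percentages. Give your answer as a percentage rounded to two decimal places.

Priya reaches Nordquist along 3 paths.
Via Pellion: 9% × 30% = 2.7%.
Via Pellion → Basalt: 9% × 54% × 70% = 3.402%.
Via Basalt: 35% × 70% = 24.5%.
Total: 2.7% + 3.402% + 24.5% = 30.602%.
Rounded: 30.60%.

30.60%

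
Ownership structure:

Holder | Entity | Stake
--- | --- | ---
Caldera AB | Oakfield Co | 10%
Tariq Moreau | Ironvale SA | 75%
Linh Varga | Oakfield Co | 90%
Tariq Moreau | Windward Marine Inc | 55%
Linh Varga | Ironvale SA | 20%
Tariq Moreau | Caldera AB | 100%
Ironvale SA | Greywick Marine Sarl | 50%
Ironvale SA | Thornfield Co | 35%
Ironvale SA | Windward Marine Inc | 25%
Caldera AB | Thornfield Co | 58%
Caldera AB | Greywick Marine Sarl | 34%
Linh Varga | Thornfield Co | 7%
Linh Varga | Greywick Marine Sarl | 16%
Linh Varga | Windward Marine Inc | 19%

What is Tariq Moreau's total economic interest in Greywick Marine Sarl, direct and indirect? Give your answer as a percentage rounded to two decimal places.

71.50%

Tariq reaches Greywick along 2 paths.
Via Ironvale: 75% × 50% = 37.5%.
Via Caldera: 100% × 34% = 34%.
Total: 37.5% + 34% = 71.5%.
Rounded: 71.50%.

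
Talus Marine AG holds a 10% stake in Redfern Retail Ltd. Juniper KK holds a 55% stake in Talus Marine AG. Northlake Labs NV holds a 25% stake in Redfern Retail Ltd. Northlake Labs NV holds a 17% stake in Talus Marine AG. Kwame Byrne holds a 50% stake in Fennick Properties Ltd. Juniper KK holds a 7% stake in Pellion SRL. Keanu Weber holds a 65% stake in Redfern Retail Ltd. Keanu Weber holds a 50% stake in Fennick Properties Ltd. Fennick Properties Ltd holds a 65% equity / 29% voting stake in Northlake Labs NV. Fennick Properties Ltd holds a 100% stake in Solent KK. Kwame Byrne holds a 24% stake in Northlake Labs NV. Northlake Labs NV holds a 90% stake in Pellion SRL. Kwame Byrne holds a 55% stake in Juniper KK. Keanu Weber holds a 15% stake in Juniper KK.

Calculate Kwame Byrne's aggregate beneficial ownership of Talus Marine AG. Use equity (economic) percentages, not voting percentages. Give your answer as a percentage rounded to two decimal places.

39.86%

Kwame reaches Talus along 3 paths.
Via Fennick → Northlake: 50% × 65% × 17% = 5.525%.
Via Northlake: 24% × 17% = 4.08%.
Via Juniper: 55% × 55% = 30.25%.
Total: 5.525% + 4.08% + 30.25% = 39.855%.
Rounded: 39.86%.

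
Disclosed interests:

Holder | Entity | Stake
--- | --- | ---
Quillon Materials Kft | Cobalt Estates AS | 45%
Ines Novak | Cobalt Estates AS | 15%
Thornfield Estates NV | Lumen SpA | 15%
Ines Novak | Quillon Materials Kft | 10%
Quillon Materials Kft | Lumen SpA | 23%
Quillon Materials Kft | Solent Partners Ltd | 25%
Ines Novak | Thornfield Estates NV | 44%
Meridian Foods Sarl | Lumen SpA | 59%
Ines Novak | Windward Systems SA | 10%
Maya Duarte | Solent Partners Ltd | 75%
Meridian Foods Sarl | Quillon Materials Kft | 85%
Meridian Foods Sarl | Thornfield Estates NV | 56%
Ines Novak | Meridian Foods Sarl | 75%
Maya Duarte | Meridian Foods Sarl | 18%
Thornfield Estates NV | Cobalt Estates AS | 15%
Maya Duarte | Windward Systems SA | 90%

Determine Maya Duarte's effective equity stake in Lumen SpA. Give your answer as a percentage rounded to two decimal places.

15.65%

Maya reaches Lumen along 3 paths.
Via Meridian → Thornfield: 18% × 56% × 15% = 1.512%.
Via Meridian: 18% × 59% = 10.62%.
Via Meridian → Quillon: 18% × 85% × 23% = 3.519%.
Total: 1.512% + 10.62% + 3.519% = 15.651%.
Rounded: 15.65%.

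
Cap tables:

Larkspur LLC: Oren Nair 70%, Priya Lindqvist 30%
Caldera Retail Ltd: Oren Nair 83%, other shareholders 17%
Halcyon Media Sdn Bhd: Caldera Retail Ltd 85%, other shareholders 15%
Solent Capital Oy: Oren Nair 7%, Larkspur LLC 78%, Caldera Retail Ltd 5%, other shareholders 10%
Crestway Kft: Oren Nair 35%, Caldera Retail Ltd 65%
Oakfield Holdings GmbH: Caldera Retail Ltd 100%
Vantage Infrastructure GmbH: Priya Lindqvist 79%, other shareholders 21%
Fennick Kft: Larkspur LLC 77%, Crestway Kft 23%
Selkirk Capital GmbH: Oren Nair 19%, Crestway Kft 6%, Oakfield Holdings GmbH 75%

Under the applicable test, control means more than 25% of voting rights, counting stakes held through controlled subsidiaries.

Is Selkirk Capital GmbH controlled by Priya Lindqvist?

No

Priya holds 30% of Larkspur, so Priya controls Larkspur.
Larkspur holds 78% of Solent, so Priya controls Solent.
Priya holds 79% of Vantage, so Priya controls Vantage.
Larkspur holds 77% of Fennick, so Priya controls Fennick.
Neither Priya nor any entity Priya controls holds any voting interest in Selkirk.
So Priya does not control Selkirk.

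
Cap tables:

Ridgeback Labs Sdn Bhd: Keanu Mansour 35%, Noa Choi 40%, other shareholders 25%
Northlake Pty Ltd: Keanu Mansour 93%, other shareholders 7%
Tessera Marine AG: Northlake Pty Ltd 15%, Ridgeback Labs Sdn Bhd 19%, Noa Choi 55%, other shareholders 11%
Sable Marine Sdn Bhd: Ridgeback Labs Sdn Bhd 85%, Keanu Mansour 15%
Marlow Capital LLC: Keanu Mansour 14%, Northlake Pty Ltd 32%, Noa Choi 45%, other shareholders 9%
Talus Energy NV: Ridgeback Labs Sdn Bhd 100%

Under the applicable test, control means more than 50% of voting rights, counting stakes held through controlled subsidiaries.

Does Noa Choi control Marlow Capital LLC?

No

Noa holds 55% of Tessera, so Noa controls Tessera.
In Marlow, Noa's side holds only 45%, not > 50%.
So Noa does not control Marlow.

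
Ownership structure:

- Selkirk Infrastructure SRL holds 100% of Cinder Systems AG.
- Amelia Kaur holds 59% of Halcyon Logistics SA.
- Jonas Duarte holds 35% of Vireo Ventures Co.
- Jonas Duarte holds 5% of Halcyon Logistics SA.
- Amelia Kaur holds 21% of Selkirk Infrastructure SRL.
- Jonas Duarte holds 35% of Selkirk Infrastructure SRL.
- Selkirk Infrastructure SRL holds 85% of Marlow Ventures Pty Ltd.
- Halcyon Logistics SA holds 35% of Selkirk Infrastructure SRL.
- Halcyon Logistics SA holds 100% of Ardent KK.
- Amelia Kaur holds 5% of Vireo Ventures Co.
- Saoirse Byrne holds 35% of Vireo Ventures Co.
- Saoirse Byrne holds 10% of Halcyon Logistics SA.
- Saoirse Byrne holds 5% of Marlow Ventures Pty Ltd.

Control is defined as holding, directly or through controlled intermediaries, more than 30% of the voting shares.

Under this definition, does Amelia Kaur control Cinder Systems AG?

Yes

Amelia holds 59% of Halcyon, so Amelia controls Halcyon.
Amelia and Halcyon together hold 21% + 35% = 56% of Selkirk, so Amelia controls Selkirk.
Selkirk holds 100% of Cinder, so Amelia controls Cinder.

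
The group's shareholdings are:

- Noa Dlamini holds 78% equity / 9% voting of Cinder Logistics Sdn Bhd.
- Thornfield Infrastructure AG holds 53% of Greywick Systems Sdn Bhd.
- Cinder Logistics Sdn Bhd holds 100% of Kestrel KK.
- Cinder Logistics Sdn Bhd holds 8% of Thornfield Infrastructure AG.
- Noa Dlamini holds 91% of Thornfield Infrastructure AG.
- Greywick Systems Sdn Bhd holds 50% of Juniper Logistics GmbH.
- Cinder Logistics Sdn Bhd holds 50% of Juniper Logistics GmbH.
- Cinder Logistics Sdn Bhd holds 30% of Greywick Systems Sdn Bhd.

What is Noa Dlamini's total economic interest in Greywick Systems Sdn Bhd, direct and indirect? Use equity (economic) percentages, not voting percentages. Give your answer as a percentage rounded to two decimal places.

Noa reaches Greywick along 3 paths.
Via Thornfield: 91% × 53% = 48.23%.
Via Cinder → Thornfield: 78% × 8% × 53% = 3.3072%.
Via Cinder: 78% × 30% = 23.4%.
Total: 48.23% + 3.3072% + 23.4% = 74.9372%.
Rounded: 74.94%.

74.94%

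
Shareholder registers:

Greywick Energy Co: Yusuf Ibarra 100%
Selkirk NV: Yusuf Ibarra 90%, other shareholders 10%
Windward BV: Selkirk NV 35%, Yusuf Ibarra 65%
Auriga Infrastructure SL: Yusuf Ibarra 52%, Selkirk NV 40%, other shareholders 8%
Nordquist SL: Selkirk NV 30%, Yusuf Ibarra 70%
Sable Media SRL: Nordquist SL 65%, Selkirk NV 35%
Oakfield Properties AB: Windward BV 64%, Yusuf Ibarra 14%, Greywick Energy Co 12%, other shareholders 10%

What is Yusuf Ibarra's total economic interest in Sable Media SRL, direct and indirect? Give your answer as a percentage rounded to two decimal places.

Yusuf reaches Sable along 3 paths.
Via Selkirk → Nordquist: 90% × 30% × 65% = 17.55%.
Via Nordquist: 70% × 65% = 45.5%.
Via Selkirk: 90% × 35% = 31.5%.
Total: 17.55% + 45.5% + 31.5% = 94.55%.

94.55%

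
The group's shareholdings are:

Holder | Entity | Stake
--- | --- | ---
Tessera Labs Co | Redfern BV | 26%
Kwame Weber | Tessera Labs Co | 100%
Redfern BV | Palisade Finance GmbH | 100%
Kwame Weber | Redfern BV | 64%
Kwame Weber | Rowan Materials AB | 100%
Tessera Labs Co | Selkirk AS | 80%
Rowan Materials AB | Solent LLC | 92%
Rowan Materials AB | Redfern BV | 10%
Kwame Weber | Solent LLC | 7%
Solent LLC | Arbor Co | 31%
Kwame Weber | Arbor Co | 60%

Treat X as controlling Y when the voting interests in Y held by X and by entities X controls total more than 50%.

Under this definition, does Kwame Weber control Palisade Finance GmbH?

Kwame holds 100% of Rowan, so Kwame controls Rowan.
Kwame holds 100% of Tessera, so Kwame controls Tessera.
Tessera and Rowan and Kwame together hold 26% + 10% + 64% = 100% of Redfern, so Kwame controls Redfern.
Redfern holds 100% of Palisade, so Kwame controls Palisade.

Yes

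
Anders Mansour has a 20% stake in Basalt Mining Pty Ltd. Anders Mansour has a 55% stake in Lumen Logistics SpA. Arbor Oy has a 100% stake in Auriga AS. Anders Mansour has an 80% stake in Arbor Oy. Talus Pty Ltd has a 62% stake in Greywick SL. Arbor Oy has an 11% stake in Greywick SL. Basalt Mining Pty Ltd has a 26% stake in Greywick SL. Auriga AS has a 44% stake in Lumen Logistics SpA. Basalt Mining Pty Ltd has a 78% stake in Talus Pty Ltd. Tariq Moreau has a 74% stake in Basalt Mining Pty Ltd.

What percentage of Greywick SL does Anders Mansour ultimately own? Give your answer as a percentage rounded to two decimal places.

Anders reaches Greywick along 3 paths.
Via Basalt: 20% × 26% = 5.2%.
Via Basalt → Talus: 20% × 78% × 62% = 9.672%.
Via Arbor: 80% × 11% = 8.8%.
Total: 5.2% + 9.672% + 8.8% = 23.672%.
Rounded: 23.67%.

23.67%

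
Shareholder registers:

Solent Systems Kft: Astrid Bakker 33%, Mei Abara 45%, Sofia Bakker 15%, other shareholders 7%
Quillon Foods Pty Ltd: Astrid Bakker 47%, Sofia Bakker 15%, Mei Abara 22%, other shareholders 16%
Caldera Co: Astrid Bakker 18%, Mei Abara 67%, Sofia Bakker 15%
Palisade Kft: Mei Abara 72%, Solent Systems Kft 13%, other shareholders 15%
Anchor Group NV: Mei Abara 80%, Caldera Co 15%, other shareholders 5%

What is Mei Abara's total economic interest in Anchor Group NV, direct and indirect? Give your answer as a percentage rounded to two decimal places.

90.05%

Mei reaches Anchor along 2 paths.
Direct stake: 80% = 80%.
Via Caldera: 67% × 15% = 10.05%.
Total: 80% + 10.05% = 90.05%.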